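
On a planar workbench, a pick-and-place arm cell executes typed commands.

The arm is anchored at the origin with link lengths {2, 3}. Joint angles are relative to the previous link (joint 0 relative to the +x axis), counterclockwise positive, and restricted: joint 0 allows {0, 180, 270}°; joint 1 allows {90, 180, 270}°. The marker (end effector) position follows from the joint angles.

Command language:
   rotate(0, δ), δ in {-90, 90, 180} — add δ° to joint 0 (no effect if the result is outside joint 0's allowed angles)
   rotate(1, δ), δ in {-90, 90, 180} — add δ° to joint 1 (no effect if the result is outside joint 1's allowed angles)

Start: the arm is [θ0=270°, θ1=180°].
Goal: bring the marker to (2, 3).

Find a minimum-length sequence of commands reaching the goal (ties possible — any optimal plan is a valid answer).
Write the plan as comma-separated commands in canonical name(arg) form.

rotate(0, 90), rotate(1, -90)

start: [θ0=270°, θ1=180°]
t=1 rotate(0, 90) ⇒ [θ0=0°, θ1=180°]
t=2 rotate(1, -90) ⇒ [θ0=0°, θ1=90°]
no 1-step plan works, so 2 is optimal.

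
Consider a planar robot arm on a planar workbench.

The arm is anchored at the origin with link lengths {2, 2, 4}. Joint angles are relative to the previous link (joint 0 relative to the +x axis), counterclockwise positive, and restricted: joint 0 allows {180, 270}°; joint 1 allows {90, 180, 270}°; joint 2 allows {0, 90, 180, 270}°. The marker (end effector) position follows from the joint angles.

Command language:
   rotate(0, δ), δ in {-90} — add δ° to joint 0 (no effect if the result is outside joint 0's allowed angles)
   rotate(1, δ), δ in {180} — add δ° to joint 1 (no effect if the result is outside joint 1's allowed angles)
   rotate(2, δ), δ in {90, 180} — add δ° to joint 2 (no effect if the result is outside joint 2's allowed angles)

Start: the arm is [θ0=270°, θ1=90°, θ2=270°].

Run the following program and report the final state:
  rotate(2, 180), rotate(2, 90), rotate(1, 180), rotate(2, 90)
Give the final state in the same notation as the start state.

initial: [θ0=270°, θ1=90°, θ2=270°]
t=1 rotate(2, 180) ⇒ [θ0=270°, θ1=90°, θ2=90°]
t=2 rotate(2, 90) ⇒ [θ0=270°, θ1=90°, θ2=180°]
t=3 rotate(1, 180) ⇒ [θ0=270°, θ1=270°, θ2=180°]
t=4 rotate(2, 90) ⇒ [θ0=270°, θ1=270°, θ2=270°]

[θ0=270°, θ1=270°, θ2=270°]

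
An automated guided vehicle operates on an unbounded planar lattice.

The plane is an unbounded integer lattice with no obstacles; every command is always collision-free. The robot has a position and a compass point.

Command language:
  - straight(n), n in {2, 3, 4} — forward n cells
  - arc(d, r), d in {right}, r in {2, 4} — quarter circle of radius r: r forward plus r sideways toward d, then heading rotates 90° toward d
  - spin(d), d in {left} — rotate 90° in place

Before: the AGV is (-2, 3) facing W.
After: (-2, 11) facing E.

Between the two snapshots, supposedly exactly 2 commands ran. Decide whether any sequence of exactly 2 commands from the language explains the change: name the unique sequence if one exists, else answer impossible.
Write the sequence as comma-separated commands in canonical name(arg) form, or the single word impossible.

key: position moved to (-2,11) AND the heading swung to E — translation plus rotation needed
t0: (-2, 3) facing W
[1] after arc(right, 4): (-6, 7) facing N
[2] after arc(right, 4): (-2, 11) facing E
no rival 2-sequence matches.

arc(right, 4), arc(right, 4)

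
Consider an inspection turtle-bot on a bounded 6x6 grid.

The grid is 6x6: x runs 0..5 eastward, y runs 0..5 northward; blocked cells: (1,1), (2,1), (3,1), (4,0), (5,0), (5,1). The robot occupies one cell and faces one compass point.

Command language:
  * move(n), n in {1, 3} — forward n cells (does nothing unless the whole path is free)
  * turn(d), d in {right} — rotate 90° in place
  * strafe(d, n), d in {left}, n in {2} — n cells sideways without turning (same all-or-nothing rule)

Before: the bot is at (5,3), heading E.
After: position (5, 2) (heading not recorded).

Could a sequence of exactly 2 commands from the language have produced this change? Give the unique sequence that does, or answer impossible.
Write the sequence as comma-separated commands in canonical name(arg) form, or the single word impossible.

key: running move(1) before turn(right) would end elsewhere — order is forced
initial: at (5,3), heading E
t=1 turn(right) ⇒ at (5,3), heading S
t=2 move(1) ⇒ at (5,2), heading S
uniquely the one of 16 2-step routes that fits.

turn(right), move(1)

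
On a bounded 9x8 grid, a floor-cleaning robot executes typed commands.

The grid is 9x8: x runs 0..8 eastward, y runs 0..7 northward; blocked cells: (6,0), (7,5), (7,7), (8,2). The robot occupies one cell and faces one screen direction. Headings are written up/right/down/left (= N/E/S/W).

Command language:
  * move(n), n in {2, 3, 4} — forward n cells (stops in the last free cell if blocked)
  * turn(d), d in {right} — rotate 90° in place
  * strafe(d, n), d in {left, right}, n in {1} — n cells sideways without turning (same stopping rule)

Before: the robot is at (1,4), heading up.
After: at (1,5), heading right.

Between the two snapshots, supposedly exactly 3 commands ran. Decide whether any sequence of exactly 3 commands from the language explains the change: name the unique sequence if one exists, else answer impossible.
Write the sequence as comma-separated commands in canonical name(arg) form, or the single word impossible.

key: cell and facing (now E) both changed — the 3 commands mix motion and turning
t0: at (1,4), heading up
[1] after move(2): at (1,6), heading up
[2] after turn(right): at (1,6), heading right
[3] after strafe(right, 1): at (1,5), heading right
uniquely the one of 216 3-step routes that fits.

move(2), turn(right), strafe(right, 1)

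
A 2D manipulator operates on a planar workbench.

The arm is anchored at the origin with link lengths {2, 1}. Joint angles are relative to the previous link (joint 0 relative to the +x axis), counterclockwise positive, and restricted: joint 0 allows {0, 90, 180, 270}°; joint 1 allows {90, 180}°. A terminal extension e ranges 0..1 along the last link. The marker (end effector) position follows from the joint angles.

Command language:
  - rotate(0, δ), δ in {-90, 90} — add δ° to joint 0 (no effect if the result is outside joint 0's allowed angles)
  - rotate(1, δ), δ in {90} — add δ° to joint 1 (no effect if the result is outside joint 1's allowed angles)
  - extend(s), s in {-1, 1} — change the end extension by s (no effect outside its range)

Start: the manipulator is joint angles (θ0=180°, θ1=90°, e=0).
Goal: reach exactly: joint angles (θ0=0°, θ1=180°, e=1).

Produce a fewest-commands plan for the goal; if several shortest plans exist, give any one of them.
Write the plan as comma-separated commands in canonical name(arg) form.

rotate(0, -90), rotate(0, -90), extend(1), rotate(1, 90)

t0: joint angles (θ0=180°, θ1=90°, e=0)
[1] after rotate(0, -90): joint angles (θ0=90°, θ1=90°, e=0)
[2] after rotate(0, -90): joint angles (θ0=0°, θ1=90°, e=0)
[3] after extend(1): joint angles (θ0=0°, θ1=90°, e=1)
[4] after rotate(1, 90): joint angles (θ0=0°, θ1=180°, e=1)
shorter routes all fall short; 4 is best.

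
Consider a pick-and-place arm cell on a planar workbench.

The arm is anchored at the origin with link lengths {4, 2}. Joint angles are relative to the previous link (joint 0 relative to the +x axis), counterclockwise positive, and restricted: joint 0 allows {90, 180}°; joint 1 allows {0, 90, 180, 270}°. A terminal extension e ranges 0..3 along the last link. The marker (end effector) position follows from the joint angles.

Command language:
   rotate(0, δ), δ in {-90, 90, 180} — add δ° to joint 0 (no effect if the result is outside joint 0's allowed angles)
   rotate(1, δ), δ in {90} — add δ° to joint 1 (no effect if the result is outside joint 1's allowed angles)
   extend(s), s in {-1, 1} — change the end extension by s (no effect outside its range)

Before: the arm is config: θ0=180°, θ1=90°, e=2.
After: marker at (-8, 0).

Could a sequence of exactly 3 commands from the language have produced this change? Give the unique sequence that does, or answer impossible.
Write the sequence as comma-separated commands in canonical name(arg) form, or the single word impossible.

t0: config: θ0=180°, θ1=90°, e=2
1. rotate(1, 90) → config: θ0=180°, θ1=180°, e=2
2. rotate(1, 90) → config: θ0=180°, θ1=270°, e=2
3. rotate(1, 90) → config: θ0=180°, θ1=0°, e=2
no other 3-command option fits: unique.

rotate(1, 90), rotate(1, 90), rotate(1, 90)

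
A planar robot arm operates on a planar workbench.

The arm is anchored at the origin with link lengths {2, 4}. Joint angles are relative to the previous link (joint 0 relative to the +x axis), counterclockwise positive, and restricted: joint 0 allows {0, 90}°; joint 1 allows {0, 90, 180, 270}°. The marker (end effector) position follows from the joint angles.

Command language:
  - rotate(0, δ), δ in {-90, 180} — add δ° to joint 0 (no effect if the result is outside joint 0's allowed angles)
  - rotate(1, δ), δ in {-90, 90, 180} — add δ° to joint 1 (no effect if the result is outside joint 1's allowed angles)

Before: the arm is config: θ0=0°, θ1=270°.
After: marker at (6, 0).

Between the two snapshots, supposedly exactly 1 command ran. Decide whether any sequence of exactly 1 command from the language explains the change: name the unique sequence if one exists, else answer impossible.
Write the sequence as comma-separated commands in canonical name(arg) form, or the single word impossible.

rotate(1, 90)

start: config: θ0=0°, θ1=270°
[1] after rotate(1, 90): config: θ0=0°, θ1=0°
no rival 1-sequence matches.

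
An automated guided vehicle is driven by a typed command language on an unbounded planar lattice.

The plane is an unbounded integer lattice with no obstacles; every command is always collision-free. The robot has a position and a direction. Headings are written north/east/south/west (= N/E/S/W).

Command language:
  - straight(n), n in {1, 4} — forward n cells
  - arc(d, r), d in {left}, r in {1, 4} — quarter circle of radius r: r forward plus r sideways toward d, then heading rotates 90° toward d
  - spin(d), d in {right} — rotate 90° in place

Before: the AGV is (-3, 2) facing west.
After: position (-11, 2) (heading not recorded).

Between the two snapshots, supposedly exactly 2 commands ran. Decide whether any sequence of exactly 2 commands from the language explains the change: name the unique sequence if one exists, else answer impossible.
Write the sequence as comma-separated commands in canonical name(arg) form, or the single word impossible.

straight(4), straight(4)

initial: (-3, 2) facing west
t=1 straight(4) ⇒ (-7, 2) facing west
t=2 straight(4) ⇒ (-11, 2) facing west
no other 2-command option fits: unique.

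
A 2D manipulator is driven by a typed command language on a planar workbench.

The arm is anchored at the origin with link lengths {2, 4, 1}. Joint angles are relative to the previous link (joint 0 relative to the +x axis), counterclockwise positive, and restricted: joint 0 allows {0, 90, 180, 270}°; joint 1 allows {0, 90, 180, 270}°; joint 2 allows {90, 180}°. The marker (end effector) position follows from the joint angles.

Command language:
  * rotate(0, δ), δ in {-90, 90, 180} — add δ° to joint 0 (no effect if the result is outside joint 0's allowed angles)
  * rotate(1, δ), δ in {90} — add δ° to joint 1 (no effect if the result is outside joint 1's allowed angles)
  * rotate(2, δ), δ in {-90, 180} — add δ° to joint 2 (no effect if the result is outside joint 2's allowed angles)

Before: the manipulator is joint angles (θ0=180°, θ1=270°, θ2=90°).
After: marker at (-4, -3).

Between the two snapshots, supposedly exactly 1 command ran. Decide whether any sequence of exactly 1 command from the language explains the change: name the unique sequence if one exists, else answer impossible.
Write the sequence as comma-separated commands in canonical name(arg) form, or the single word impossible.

rotate(0, 90)

begin: joint angles (θ0=180°, θ1=270°, θ2=90°)
t=1 rotate(0, 90) ⇒ joint angles (θ0=270°, θ1=270°, θ2=90°)
no rival 1-sequence matches.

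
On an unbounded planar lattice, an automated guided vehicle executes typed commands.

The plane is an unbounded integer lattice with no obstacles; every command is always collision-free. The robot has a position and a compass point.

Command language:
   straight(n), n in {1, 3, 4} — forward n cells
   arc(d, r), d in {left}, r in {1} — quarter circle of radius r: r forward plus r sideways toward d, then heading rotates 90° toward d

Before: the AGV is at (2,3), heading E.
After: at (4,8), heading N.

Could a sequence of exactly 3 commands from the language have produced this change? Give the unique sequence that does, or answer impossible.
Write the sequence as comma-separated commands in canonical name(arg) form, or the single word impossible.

key: order matters: swapping straight(1) and straight(4) lands elsewhere
start: at (2,3), heading E
[1] after straight(1): at (3,3), heading E
[2] after arc(left, 1): at (4,4), heading N
[3] after straight(4): at (4,8), heading N
uniquely the one of 64 3-step routes that fits.

straight(1), arc(left, 1), straight(4)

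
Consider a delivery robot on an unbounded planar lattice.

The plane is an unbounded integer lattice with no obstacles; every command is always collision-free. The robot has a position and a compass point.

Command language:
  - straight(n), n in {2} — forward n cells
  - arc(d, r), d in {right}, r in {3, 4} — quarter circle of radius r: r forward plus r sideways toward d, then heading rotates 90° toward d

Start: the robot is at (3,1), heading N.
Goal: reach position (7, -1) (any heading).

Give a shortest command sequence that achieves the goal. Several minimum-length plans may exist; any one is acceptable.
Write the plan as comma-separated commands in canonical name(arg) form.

from: at (3,1), heading N
[1] after arc(right, 4): at (7,5), heading E
[2] after arc(right, 3): at (10,2), heading S
[3] after arc(right, 3): at (7,-1), heading W
no 2-step plan works, so 3 is optimal.

arc(right, 4), arc(right, 3), arc(right, 3)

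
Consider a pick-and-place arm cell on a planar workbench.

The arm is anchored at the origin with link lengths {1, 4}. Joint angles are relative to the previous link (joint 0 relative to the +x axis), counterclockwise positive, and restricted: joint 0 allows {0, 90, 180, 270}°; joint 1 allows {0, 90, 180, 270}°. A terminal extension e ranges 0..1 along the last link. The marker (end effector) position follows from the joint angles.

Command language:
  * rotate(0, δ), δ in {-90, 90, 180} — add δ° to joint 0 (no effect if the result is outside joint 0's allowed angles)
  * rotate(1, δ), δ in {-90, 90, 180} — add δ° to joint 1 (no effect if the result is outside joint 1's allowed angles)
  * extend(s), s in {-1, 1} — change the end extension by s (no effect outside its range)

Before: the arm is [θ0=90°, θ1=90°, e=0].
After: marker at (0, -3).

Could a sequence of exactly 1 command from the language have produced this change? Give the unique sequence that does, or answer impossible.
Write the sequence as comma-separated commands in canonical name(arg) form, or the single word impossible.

begin: [θ0=90°, θ1=90°, e=0]
step 1 (rotate(1, 90)): [θ0=90°, θ1=180°, e=0]
uniquely the one of 8 1-step routes that fits.

rotate(1, 90)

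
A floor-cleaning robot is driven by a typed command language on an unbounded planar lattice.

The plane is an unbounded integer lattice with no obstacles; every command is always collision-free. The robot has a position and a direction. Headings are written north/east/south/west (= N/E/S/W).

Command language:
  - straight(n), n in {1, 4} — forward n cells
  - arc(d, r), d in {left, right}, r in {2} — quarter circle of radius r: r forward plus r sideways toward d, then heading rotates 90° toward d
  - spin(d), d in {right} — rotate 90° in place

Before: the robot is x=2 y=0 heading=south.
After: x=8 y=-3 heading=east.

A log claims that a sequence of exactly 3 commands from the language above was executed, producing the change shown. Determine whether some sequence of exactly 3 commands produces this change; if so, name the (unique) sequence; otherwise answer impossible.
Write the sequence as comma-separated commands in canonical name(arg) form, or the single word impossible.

key: running straight(4) before straight(1) would end elsewhere — order is forced
t0: x=2 y=0 heading=south
1. straight(1) → x=2 y=-1 heading=south
2. arc(left, 2) → x=4 y=-3 heading=east
3. straight(4) → x=8 y=-3 heading=east
uniquely the one of 125 3-step routes that fits.

straight(1), arc(left, 2), straight(4)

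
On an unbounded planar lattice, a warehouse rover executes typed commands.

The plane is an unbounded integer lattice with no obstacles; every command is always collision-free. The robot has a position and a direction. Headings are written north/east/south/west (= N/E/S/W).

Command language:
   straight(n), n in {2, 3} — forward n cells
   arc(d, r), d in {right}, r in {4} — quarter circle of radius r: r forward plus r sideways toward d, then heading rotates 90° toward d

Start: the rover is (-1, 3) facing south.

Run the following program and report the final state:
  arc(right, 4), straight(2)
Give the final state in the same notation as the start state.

(-7, -1) facing west

from: (-1, 3) facing south
step 1 (arc(right, 4)): (-5, -1) facing west
step 2 (straight(2)): (-7, -1) facing west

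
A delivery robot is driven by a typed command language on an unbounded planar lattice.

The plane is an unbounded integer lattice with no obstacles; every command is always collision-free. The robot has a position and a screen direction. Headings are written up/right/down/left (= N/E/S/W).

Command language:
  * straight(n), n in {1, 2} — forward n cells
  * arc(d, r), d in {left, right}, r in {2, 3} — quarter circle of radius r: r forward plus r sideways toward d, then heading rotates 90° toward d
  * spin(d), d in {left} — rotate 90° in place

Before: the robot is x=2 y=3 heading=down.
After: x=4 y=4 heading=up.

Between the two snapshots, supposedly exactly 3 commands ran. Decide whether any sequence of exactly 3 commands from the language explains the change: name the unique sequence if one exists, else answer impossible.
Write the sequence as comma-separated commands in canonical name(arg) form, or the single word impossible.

straight(1), spin(left), arc(left, 2)

key: running arc(left, 2) before straight(1) would end elsewhere — order is forced
begin: x=2 y=3 heading=down
1. straight(1) → x=2 y=2 heading=down
2. spin(left) → x=2 y=2 heading=right
3. arc(left, 2) → x=4 y=4 heading=up
uniquely the one of 343 3-step routes that fits.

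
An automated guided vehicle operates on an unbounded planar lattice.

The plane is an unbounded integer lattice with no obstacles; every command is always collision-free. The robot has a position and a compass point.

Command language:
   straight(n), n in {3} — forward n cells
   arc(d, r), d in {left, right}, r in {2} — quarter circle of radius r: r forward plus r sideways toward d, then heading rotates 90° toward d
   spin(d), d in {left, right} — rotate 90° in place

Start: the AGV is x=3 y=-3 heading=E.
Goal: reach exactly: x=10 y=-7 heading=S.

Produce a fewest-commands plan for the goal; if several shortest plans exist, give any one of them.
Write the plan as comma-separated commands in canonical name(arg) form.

spin(right), arc(left, 2), straight(3), arc(right, 2)

from: x=3 y=-3 heading=E
t=1 spin(right) ⇒ x=3 y=-3 heading=S
t=2 arc(left, 2) ⇒ x=5 y=-5 heading=E
t=3 straight(3) ⇒ x=8 y=-5 heading=E
t=4 arc(right, 2) ⇒ x=10 y=-7 heading=S
minimal: 4 command(s), checked below 4.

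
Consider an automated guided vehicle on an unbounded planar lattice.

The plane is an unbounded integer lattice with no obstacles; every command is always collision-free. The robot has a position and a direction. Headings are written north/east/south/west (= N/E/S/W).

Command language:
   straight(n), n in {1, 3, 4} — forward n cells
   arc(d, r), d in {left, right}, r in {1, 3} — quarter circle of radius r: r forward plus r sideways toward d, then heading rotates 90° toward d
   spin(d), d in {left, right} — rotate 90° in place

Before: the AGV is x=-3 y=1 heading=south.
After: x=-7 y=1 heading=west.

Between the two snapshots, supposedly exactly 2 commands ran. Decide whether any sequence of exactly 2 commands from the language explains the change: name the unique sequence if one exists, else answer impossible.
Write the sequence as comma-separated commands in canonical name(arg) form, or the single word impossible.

spin(right), straight(4)

key: cell and facing (now W) both changed — the 2 commands mix motion and turning
begin: x=-3 y=1 heading=south
1. spin(right) → x=-3 y=1 heading=west
2. straight(4) → x=-7 y=1 heading=west
uniquely the one of 81 2-step routes that fits.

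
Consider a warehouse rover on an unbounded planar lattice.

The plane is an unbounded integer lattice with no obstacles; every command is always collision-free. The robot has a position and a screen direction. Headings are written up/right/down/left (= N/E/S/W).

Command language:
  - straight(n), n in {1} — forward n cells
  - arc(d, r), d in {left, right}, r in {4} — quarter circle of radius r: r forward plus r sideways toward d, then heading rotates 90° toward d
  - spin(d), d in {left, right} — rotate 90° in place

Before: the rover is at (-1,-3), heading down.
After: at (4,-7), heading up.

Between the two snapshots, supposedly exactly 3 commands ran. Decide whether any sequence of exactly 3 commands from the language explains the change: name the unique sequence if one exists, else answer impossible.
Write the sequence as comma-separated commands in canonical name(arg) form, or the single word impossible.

key: running spin(left) before arc(left, 4) would end elsewhere — order is forced
t0: at (-1,-3), heading down
[1] after arc(left, 4): at (3,-7), heading right
[2] after straight(1): at (4,-7), heading right
[3] after spin(left): at (4,-7), heading up
no rival 3-sequence matches.

arc(left, 4), straight(1), spin(left)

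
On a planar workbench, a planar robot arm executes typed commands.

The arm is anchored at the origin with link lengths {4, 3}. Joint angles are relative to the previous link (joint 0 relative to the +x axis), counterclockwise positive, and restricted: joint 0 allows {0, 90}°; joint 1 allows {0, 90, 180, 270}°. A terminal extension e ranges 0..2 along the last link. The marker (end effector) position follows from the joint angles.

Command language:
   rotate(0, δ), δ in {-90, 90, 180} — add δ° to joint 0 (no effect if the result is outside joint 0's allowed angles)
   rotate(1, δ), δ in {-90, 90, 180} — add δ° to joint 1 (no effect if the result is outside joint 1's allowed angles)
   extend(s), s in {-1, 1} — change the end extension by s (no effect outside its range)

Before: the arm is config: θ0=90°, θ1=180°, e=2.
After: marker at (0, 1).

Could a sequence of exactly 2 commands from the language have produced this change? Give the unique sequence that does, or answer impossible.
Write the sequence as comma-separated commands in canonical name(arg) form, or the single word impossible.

from: config: θ0=90°, θ1=180°, e=2
1. extend(-1) → config: θ0=90°, θ1=180°, e=1
2. extend(-1) → config: θ0=90°, θ1=180°, e=0
all 64 alternatives checked — unique.

extend(-1), extend(-1)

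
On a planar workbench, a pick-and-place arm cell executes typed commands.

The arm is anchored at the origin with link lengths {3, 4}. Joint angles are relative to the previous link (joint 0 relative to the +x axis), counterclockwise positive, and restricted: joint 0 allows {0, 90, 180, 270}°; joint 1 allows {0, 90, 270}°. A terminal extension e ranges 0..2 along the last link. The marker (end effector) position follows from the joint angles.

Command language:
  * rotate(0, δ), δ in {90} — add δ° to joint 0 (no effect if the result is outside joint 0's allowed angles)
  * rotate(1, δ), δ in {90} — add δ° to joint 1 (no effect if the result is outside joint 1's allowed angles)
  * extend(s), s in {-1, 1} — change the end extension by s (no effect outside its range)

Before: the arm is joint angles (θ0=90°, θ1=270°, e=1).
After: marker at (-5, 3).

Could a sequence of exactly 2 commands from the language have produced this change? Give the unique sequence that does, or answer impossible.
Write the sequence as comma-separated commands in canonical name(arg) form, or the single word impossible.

rotate(1, 90), rotate(1, 90)

begin: joint angles (θ0=90°, θ1=270°, e=1)
t=1 rotate(1, 90) ⇒ joint angles (θ0=90°, θ1=0°, e=1)
t=2 rotate(1, 90) ⇒ joint angles (θ0=90°, θ1=90°, e=1)
all 16 alternatives checked — unique.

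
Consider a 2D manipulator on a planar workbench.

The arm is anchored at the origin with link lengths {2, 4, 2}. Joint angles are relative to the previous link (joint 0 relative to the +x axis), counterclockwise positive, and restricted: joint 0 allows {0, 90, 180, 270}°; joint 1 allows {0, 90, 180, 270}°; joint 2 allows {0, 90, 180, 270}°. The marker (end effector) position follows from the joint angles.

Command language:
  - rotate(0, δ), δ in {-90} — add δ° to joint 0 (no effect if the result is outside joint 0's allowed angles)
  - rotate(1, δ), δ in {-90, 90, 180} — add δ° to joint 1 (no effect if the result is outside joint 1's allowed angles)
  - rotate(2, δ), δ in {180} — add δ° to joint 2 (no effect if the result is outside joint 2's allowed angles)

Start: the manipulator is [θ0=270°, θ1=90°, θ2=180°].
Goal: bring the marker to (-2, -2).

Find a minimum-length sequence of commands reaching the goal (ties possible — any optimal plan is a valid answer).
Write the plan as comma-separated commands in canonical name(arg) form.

from: [θ0=270°, θ1=90°, θ2=180°]
step 1 (rotate(0, -90)): [θ0=180°, θ1=90°, θ2=180°]
shorter routes all fall short; 1 is best.

rotate(0, -90)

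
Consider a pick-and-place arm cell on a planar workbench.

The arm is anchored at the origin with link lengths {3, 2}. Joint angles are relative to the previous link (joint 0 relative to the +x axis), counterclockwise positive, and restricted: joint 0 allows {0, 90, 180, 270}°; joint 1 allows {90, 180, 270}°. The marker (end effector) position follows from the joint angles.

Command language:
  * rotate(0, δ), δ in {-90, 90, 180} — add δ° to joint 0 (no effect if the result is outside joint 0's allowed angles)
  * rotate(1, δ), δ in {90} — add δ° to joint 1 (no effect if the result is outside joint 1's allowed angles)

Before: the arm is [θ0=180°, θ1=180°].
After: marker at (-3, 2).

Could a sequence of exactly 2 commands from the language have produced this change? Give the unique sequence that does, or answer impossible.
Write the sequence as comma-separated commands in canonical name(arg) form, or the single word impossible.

rotate(1, 90), rotate(1, 90)

t0: [θ0=180°, θ1=180°]
1. rotate(1, 90) → [θ0=180°, θ1=270°]
2. rotate(1, 90) → [θ0=180°, θ1=270°]
uniquely the one of 16 2-step routes that fits.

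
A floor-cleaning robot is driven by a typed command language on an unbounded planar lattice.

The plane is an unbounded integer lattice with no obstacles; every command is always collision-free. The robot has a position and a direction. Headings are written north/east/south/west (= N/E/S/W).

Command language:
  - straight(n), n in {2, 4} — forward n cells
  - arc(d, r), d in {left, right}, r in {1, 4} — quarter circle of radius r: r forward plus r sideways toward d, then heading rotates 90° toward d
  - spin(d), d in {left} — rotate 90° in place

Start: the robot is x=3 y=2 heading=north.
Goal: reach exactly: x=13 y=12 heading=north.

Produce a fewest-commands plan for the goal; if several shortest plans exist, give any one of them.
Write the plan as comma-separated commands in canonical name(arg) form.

arc(right, 1), arc(left, 4), arc(right, 1), arc(left, 4)

start: x=3 y=2 heading=north
[1] after arc(right, 1): x=4 y=3 heading=east
[2] after arc(left, 4): x=8 y=7 heading=north
[3] after arc(right, 1): x=9 y=8 heading=east
[4] after arc(left, 4): x=13 y=12 heading=north
nothing shorter than 4 reaches the goal.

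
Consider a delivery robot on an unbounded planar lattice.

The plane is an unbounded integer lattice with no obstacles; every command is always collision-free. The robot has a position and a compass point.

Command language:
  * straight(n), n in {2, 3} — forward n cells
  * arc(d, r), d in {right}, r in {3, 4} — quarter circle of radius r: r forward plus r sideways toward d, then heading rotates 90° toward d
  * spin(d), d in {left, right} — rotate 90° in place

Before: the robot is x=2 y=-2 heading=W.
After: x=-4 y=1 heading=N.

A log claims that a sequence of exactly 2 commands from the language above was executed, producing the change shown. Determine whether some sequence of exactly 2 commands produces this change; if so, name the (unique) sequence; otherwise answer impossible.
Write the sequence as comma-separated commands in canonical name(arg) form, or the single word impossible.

straight(3), arc(right, 3)

key: cell and facing (now N) both changed — the 2 commands mix motion and turning
begin: x=2 y=-2 heading=W
step 1 (straight(3)): x=-1 y=-2 heading=W
step 2 (arc(right, 3)): x=-4 y=1 heading=N
no rival 2-sequence matches.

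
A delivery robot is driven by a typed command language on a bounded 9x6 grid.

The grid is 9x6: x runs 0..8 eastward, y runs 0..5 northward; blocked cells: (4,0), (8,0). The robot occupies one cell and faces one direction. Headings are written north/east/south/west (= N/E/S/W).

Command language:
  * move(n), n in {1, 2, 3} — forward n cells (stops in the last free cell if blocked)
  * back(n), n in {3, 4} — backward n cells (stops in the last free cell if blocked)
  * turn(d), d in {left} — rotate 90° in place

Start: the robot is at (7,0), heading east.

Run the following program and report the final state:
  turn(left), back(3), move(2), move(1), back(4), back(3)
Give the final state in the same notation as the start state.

t0: at (7,0), heading east
t=1 turn(left) ⇒ at (7,0), heading north
t=2 back(3) ⇒ at (7,0), heading north
t=3 move(2) ⇒ at (7,2), heading north
t=4 move(1) ⇒ at (7,3), heading north
t=5 back(4) ⇒ at (7,0), heading north
t=6 back(3) ⇒ at (7,0), heading north

at (7,0), heading north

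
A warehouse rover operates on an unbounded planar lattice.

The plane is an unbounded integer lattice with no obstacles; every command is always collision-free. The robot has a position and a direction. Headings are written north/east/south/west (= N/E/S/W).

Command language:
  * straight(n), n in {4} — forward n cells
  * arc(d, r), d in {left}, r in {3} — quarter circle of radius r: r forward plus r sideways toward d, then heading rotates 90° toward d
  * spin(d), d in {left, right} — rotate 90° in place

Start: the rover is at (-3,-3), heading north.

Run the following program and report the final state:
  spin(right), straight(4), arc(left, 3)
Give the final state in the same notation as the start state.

initial: at (-3,-3), heading north
1. spin(right) → at (-3,-3), heading east
2. straight(4) → at (1,-3), heading east
3. arc(left, 3) → at (4,0), heading north

at (4,0), heading north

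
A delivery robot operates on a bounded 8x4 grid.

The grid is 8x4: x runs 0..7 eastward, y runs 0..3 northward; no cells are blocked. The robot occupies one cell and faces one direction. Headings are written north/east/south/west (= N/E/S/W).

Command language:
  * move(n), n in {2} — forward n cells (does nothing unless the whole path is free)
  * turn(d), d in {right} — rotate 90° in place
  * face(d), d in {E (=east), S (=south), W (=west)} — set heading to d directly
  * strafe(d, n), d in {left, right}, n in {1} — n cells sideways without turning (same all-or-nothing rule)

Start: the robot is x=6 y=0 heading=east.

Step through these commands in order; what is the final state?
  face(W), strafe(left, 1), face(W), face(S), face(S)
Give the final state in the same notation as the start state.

x=6 y=0 heading=south

begin: x=6 y=0 heading=east
1. face(W) → x=6 y=0 heading=west
2. strafe(left, 1) → x=6 y=0 heading=west
3. face(W) → x=6 y=0 heading=west
4. face(S) → x=6 y=0 heading=south
5. face(S) → x=6 y=0 heading=south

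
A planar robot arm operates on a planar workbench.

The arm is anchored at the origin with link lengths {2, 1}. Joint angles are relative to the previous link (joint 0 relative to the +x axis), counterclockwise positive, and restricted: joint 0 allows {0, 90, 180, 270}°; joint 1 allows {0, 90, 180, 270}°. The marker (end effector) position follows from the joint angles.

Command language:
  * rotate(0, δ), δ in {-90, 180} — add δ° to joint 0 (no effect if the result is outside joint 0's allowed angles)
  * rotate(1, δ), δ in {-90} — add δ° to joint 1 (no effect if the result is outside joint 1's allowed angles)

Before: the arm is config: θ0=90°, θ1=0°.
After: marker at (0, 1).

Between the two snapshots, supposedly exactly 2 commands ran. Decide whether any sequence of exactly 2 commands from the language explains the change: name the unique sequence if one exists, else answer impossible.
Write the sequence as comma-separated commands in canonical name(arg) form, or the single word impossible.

initial: config: θ0=90°, θ1=0°
t=1 rotate(1, -90) ⇒ config: θ0=90°, θ1=270°
t=2 rotate(1, -90) ⇒ config: θ0=90°, θ1=180°
no other 2-command option fits: unique.

rotate(1, -90), rotate(1, -90)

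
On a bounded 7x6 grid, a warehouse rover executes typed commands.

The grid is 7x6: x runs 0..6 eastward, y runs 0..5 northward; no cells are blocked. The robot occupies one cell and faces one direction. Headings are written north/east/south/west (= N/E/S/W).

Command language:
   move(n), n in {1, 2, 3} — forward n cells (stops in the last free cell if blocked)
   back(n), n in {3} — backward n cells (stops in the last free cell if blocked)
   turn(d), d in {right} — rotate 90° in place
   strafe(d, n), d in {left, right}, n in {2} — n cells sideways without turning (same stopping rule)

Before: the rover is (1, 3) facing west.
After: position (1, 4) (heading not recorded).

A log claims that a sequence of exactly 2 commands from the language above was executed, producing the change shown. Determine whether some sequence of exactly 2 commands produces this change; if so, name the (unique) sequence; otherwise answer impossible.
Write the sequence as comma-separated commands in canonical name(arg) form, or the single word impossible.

turn(right), move(1)

key: running move(1) before turn(right) would end elsewhere — order is forced
t0: (1, 3) facing west
t=1 turn(right) ⇒ (1, 3) facing north
t=2 move(1) ⇒ (1, 4) facing north
no other 2-command option fits: unique.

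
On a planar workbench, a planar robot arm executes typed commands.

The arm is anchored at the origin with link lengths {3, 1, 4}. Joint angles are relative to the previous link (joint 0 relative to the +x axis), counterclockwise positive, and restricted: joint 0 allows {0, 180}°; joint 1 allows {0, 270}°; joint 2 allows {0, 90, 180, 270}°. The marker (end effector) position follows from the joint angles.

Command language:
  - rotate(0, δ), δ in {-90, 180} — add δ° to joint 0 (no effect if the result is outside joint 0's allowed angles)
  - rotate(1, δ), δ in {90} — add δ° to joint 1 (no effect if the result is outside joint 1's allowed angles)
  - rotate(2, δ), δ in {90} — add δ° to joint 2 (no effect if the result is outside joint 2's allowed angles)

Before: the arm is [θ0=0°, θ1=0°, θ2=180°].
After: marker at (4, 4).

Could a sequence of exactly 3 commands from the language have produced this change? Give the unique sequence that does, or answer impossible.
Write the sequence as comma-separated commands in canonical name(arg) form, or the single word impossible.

rotate(2, 90), rotate(2, 90), rotate(2, 90)

begin: [θ0=0°, θ1=0°, θ2=180°]
step 1 (rotate(2, 90)): [θ0=0°, θ1=0°, θ2=270°]
step 2 (rotate(2, 90)): [θ0=0°, θ1=0°, θ2=0°]
step 3 (rotate(2, 90)): [θ0=0°, θ1=0°, θ2=90°]
no rival 3-sequence matches.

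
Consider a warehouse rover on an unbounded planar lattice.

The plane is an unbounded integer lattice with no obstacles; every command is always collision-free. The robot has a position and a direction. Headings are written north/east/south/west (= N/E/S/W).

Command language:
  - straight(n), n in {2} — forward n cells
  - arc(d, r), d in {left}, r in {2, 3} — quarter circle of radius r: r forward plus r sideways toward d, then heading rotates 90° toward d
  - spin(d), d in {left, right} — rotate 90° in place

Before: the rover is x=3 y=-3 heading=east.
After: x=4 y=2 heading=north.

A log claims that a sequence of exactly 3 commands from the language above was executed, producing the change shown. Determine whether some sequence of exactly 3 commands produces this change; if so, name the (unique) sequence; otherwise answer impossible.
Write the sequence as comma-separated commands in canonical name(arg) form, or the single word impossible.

key: running spin(right) before arc(left, 3) would end elsewhere — order is forced
begin: x=3 y=-3 heading=east
1. arc(left, 3) → x=6 y=0 heading=north
2. arc(left, 2) → x=4 y=2 heading=west
3. spin(right) → x=4 y=2 heading=north
uniquely the one of 125 3-step routes that fits.

arc(left, 3), arc(left, 2), spin(right)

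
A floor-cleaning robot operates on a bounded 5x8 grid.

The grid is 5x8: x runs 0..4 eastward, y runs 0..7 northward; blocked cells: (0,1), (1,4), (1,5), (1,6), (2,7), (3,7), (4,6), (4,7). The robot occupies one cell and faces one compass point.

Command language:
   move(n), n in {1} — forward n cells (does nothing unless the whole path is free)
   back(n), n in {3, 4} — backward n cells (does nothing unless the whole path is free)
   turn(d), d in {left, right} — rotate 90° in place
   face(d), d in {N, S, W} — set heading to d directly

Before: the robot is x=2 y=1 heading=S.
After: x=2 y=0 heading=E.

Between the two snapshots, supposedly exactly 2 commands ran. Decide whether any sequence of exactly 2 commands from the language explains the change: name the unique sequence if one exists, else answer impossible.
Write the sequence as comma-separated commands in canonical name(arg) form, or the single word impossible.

move(1), turn(left)

key: running turn(left) before move(1) would end elsewhere — order is forced
initial: x=2 y=1 heading=S
1. move(1) → x=2 y=0 heading=S
2. turn(left) → x=2 y=0 heading=E
uniquely the one of 64 2-step routes that fits.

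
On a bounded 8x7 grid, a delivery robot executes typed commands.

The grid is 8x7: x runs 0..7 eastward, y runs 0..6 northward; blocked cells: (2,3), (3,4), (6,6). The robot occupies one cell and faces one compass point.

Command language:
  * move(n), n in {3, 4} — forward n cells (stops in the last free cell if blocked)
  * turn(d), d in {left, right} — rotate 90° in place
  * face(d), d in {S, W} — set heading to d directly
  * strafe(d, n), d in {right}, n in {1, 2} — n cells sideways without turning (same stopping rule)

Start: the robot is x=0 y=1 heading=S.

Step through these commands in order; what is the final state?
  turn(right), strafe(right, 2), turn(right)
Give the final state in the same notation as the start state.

x=0 y=3 heading=N

start: x=0 y=1 heading=S
step 1 (turn(right)): x=0 y=1 heading=W
step 2 (strafe(right, 2)): x=0 y=3 heading=W
step 3 (turn(right)): x=0 y=3 heading=N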